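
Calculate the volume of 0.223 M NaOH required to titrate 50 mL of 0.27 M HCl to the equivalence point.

At equivalence: moles acid = moles base. moles HCl = 0.27 × 50/1000 = 0.0135 mol. V_base = moles / 0.223 × 1000 = 60.5 mL.

V_{base} = 60.5 mL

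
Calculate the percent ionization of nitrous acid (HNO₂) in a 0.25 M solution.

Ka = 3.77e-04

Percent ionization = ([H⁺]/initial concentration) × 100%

Using Ka equilibrium: x² + Ka×x - Ka×C = 0. Solving: [H⁺] = 9.5216e-03. Percent = (9.5216e-03/0.25) × 100

Percent ionization = 3.81%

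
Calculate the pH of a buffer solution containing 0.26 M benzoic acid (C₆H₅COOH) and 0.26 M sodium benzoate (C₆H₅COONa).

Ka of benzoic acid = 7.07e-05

pKa = -log(7.07e-05) = 4.15. pH = pKa + log([A⁻]/[HA]) = 4.15 + log(0.26/0.26)

pH = 4.15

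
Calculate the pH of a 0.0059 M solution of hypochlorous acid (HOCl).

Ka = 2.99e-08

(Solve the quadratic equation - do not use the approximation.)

x² + Ka×x - Ka×C = 0. Using quadratic formula: [H⁺] = 1.3267e-05

pH = 4.88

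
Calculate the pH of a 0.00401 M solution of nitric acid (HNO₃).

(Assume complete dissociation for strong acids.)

[H⁺] = 0.00401 M for strong acid. pH = -log[H⁺] = -log(0.00401)

pH = 2.40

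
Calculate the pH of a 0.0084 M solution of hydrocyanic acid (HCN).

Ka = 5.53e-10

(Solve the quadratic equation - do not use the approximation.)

x² + Ka×x - Ka×C = 0. Using quadratic formula: [H⁺] = 2.1550e-06

pH = 5.67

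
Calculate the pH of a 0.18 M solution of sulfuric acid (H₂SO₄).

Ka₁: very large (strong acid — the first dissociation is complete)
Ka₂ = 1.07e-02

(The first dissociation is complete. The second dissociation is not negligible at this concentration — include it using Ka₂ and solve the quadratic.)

First dissociation is complete: [H⁺]₀ = [HSO₄⁻]₀ = C = 0.18 M. Second dissociation HSO₄⁻ ⇌ H⁺ + SO₄²⁻: let x = [SO₄²⁻]. Ka₂ = (C + x)·x / (C − x) = 1.07e-02 → x² + (C + Ka₂)·x − Ka₂·C = 0 → x² + 0.19070·x − 1.926e-03 = 0. x = (−0.19070 + √(0.19070² + 4 × 1.926e-03)) / 2 = 9.6149e-03 M. [H⁺] = C + x = 0.18 + 9.6149e-03 = 1.8961e-01 M. pH = -log(1.8961e-01) = 0.72.

pH = 0.72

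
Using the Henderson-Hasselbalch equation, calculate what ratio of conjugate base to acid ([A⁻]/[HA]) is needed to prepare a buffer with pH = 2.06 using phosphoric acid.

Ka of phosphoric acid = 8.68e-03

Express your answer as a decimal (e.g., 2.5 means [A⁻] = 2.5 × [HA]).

pKa = -log(8.68e-03) = 2.0615. pH = pKa + log([A⁻]/[HA]), so log([A⁻]/[HA]) = pH − pKa = 2.06 − 2.0615 = -0.0015. [A⁻]/[HA] = 10^(-0.0015) = 0.997

[A⁻]/[HA] = 0.997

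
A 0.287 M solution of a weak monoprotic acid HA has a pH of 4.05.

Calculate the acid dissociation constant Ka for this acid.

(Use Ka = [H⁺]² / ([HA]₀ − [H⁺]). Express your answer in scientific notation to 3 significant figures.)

[H⁺] = 10^(−pH) = 10^(−4.05) = 8.913e-05 M. For HA ⇌ H⁺ + A⁻, Ka = [H⁺][A⁻]/[HA] = [H⁺]² / ([HA]₀ − [H⁺]) = (8.913e-05)² / (0.287 − 8.913e-05) = 2.77e-08.

K_a = 2.77e-08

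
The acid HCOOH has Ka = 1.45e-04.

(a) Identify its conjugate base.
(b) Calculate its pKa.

(a) The conjugate base is formed by removing one H⁺ from HCOOH, giving HCOO⁻. (b) pKa = -log(Ka) = -log(1.45e-04) = 3.84.

Conjugate base: HCOO⁻; pK_a = 3.84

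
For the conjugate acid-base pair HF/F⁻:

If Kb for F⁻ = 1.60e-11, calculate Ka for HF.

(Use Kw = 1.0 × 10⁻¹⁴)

For a conjugate pair Ka × Kb = Kw, so Ka = Kw/Kb = 1.0 × 10⁻¹⁴ / 1.60e-11 = 6.25e-04.

K_a = 6.25e-04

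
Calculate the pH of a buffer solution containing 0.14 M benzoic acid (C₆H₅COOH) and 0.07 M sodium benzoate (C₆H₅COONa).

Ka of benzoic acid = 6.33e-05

pKa = -log(6.33e-05) = 4.20. pH = pKa + log([A⁻]/[HA]) = 4.20 + log(0.07/0.14)

pH = 3.90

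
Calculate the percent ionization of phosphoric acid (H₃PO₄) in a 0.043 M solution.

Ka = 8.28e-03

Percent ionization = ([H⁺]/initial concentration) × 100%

Using Ka equilibrium: x² + Ka×x - Ka×C = 0. Solving: [H⁺] = 1.5178e-02. Percent = (1.5178e-02/0.043) × 100

Percent ionization = 35.3%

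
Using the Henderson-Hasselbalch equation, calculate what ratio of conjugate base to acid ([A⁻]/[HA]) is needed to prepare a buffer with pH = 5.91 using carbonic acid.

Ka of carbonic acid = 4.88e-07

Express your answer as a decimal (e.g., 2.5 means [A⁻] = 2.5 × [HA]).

pKa = -log(4.88e-07) = 6.3116. pH = pKa + log([A⁻]/[HA]), so log([A⁻]/[HA]) = pH − pKa = 5.91 − 6.3116 = -0.4016. [A⁻]/[HA] = 10^(-0.4016) = 0.397

[A⁻]/[HA] = 0.397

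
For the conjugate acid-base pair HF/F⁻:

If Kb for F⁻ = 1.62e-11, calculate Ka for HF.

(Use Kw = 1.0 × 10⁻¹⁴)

For a conjugate pair Ka × Kb = Kw, so Ka = Kw/Kb = 1.0 × 10⁻¹⁴ / 1.62e-11 = 6.17e-04.

K_a = 6.17e-04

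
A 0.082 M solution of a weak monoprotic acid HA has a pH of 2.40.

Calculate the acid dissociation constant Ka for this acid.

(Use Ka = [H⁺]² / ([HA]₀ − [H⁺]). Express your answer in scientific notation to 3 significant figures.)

[H⁺] = 10^(−pH) = 10^(−2.40) = 3.981e-03 M. For HA ⇌ H⁺ + A⁻, Ka = [H⁺][A⁻]/[HA] = [H⁺]² / ([HA]₀ − [H⁺]) = (3.981e-03)² / (0.082 − 3.981e-03) = 2.03e-04.

K_a = 2.03e-04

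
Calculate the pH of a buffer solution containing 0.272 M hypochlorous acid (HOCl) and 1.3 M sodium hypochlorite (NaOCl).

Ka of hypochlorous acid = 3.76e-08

pKa = -log(3.76e-08) = 7.42. pH = pKa + log([A⁻]/[HA]) = 7.42 + log(1.3/0.272)

pH = 8.10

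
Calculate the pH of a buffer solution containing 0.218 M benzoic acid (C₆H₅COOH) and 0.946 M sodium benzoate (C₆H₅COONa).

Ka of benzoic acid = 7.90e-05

pKa = -log(7.90e-05) = 4.10. pH = pKa + log([A⁻]/[HA]) = 4.10 + log(0.946/0.218)

pH = 4.74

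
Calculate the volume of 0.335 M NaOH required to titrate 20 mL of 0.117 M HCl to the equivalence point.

At equivalence: moles acid = moles base. moles HCl = 0.117 × 20/1000 = 0.00234 mol. V_base = moles / 0.335 × 1000 = 7.0 mL.

V_{base} = 7.0 mL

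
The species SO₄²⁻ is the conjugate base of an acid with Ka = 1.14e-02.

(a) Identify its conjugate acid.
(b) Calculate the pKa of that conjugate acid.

(a) The conjugate acid is formed by adding one H⁺ to SO₄²⁻, giving HSO₄⁻. (b) pKa = -log(Ka) = -log(1.14e-02) = 1.94.

Conjugate acid: HSO₄⁻; pK_a = 1.94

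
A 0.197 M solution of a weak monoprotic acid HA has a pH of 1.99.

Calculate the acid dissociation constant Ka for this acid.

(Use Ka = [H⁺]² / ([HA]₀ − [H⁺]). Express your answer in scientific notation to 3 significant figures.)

[H⁺] = 10^(−pH) = 10^(−1.99) = 1.023e-02 M. For HA ⇌ H⁺ + A⁻, Ka = [H⁺][A⁻]/[HA] = [H⁺]² / ([HA]₀ − [H⁺]) = (1.023e-02)² / (0.197 − 1.023e-02) = 5.61e-04.

K_a = 5.61e-04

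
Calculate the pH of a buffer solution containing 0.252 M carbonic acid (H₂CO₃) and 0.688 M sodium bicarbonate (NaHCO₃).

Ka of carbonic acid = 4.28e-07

pKa = -log(4.28e-07) = 6.37. pH = pKa + log([A⁻]/[HA]) = 6.37 + log(0.688/0.252)

pH = 6.80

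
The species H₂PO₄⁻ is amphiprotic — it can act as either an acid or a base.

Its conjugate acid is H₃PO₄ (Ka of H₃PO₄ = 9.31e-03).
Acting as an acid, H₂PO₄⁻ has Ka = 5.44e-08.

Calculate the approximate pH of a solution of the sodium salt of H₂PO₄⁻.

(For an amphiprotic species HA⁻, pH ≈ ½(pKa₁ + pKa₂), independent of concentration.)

pKa₁ = -log(9.31e-03) = 2.03; pKa₂ = -log(5.44e-08) = 7.26. For an amphiprotic species, pH ≈ ½(pKa₁ + pKa₂) = ½(2.03 + 7.26) = 4.65.

pH = 4.65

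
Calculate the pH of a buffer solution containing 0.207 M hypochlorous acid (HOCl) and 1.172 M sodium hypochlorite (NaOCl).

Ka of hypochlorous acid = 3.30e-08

pKa = -log(3.30e-08) = 7.48. pH = pKa + log([A⁻]/[HA]) = 7.48 + log(1.172/0.207)

pH = 8.23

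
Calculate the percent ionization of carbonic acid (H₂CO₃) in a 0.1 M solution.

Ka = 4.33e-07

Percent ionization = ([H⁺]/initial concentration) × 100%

Using Ka equilibrium: x² + Ka×x - Ka×C = 0. Solving: [H⁺] = 2.0787e-04. Percent = (2.0787e-04/0.1) × 100

Percent ionization = 0.208%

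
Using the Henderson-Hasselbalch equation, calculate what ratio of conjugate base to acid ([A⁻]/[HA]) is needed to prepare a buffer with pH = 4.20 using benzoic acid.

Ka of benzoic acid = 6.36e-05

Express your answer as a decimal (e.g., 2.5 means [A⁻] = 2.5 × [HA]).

pKa = -log(6.36e-05) = 4.1965. pH = pKa + log([A⁻]/[HA]), so log([A⁻]/[HA]) = pH − pKa = 4.20 − 4.1965 = 0.0035. [A⁻]/[HA] = 10^(0.0035) = 1.01

[A⁻]/[HA] = 1.01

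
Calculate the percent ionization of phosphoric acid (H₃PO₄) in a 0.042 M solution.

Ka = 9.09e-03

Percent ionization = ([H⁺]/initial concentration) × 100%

Using Ka equilibrium: x² + Ka×x - Ka×C = 0. Solving: [H⁺] = 1.5516e-02. Percent = (1.5516e-02/0.042) × 100

Percent ionization = 36.9%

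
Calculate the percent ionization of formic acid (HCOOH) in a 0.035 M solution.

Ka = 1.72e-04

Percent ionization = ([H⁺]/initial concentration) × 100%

Using Ka equilibrium: x² + Ka×x - Ka×C = 0. Solving: [H⁺] = 2.3691e-03. Percent = (2.3691e-03/0.035) × 100

Percent ionization = 6.77%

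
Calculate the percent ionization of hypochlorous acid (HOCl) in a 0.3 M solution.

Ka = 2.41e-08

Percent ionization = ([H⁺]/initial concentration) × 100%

Using Ka equilibrium: x² + Ka×x - Ka×C = 0. Solving: [H⁺] = 8.5017e-05. Percent = (8.5017e-05/0.3) × 100

Percent ionization = 0.0283%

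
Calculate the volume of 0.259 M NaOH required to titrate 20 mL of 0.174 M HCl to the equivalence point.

At equivalence: moles acid = moles base. moles HCl = 0.174 × 20/1000 = 0.00348 mol. V_base = moles / 0.259 × 1000 = 13.4 mL.

V_{base} = 13.4 mL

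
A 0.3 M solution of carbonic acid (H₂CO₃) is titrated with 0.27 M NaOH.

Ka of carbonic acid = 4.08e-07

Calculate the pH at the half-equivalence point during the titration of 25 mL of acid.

At half-equivalence [HA] = [A⁻], so Henderson-Hasselbalch gives pH = pKa = -log(4.08e-07) = 6.39.

pH = pKa = 6.39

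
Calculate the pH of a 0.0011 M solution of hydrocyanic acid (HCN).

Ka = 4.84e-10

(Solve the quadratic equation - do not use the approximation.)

x² + Ka×x - Ka×C = 0. Using quadratic formula: [H⁺] = 7.2942e-07

pH = 6.14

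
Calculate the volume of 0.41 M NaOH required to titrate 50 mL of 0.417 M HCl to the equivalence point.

At equivalence: moles acid = moles base. moles HCl = 0.417 × 50/1000 = 0.02085 mol. V_base = moles / 0.41 × 1000 = 50.9 mL.

V_{base} = 50.9 mL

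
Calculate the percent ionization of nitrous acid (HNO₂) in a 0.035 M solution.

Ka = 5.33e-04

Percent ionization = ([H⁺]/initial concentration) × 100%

Using Ka equilibrium: x² + Ka×x - Ka×C = 0. Solving: [H⁺] = 4.0609e-03. Percent = (4.0609e-03/0.035) × 100

Percent ionization = 11.6%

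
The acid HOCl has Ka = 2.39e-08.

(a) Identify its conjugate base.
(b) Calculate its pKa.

(a) The conjugate base is formed by removing one H⁺ from HOCl, giving OCl⁻. (b) pKa = -log(Ka) = -log(2.39e-08) = 7.62.

Conjugate base: OCl⁻; pK_a = 7.62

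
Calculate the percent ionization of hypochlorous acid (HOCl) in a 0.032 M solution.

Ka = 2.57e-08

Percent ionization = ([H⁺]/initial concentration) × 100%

Using Ka equilibrium: x² + Ka×x - Ka×C = 0. Solving: [H⁺] = 2.8665e-05. Percent = (2.8665e-05/0.032) × 100

Percent ionization = 0.0896%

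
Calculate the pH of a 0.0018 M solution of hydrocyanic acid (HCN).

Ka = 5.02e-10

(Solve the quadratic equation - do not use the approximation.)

x² + Ka×x - Ka×C = 0. Using quadratic formula: [H⁺] = 9.5033e-07

pH = 6.02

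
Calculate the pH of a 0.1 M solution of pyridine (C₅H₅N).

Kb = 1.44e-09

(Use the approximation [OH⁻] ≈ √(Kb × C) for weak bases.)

[OH⁻] = √(Kb × C) = √(1.44e-09 × 0.1) = 1.2000e-05. pOH = 4.92, pH = 14 - pOH

pH = 9.08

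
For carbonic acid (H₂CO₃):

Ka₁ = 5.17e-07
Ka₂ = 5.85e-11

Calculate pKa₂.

pKa₂ = -log(Ka₂) = -log(5.85e-11) = 10.23.

pK_{a2} = 10.23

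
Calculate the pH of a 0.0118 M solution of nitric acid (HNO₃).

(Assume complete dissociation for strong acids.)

[H⁺] = 0.0118 M for strong acid. pH = -log[H⁺] = -log(0.0118)

pH = 1.93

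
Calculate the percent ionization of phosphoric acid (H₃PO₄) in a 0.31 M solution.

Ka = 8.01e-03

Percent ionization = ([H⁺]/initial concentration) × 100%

Using Ka equilibrium: x² + Ka×x - Ka×C = 0. Solving: [H⁺] = 4.5986e-02. Percent = (4.5986e-02/0.31) × 100

Percent ionization = 14.8%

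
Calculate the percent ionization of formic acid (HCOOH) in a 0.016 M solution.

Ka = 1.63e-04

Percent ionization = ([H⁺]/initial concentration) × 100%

Using Ka equilibrium: x² + Ka×x - Ka×C = 0. Solving: [H⁺] = 1.5355e-03. Percent = (1.5355e-03/0.016) × 100

Percent ionization = 9.6%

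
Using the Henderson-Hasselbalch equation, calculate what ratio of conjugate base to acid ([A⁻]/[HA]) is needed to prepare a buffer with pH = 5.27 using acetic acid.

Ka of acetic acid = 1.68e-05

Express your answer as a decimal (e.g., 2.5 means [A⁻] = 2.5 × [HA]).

pKa = -log(1.68e-05) = 4.7747. pH = pKa + log([A⁻]/[HA]), so log([A⁻]/[HA]) = pH − pKa = 5.27 − 4.7747 = 0.4953. [A⁻]/[HA] = 10^(0.4953) = 3.13

[A⁻]/[HA] = 3.13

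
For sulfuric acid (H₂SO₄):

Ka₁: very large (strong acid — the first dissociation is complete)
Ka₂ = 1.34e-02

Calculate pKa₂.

pKa₂ = -log(Ka₂) = -log(1.34e-02) = 1.87.

pK_{a2} = 1.87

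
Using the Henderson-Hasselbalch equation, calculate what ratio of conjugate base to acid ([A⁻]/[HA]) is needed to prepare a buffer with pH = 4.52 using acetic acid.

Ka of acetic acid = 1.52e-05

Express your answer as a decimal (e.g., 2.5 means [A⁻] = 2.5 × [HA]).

pKa = -log(1.52e-05) = 4.8182. pH = pKa + log([A⁻]/[HA]), so log([A⁻]/[HA]) = pH − pKa = 4.52 − 4.8182 = -0.2982. [A⁻]/[HA] = 10^(-0.2982) = 0.503

[A⁻]/[HA] = 0.503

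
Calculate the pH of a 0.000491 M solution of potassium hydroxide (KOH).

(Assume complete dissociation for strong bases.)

[OH⁻] = 0.000491 M for strong base. pOH = -log[OH⁻] = 3.31, pH = 14 - pOH

pH = 10.69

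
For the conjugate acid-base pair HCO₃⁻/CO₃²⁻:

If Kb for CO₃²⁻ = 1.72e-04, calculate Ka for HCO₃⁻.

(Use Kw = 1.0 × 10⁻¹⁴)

For a conjugate pair Ka × Kb = Kw, so Ka = Kw/Kb = 1.0 × 10⁻¹⁴ / 1.72e-04 = 5.81e-11.

K_a = 5.81e-11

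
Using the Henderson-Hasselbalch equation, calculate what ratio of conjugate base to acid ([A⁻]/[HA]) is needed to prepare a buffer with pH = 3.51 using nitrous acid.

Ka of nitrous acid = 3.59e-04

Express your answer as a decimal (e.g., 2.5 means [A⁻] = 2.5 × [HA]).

pKa = -log(3.59e-04) = 3.4449. pH = pKa + log([A⁻]/[HA]), so log([A⁻]/[HA]) = pH − pKa = 3.51 − 3.4449 = 0.0651. [A⁻]/[HA] = 10^(0.0651) = 1.16

[A⁻]/[HA] = 1.16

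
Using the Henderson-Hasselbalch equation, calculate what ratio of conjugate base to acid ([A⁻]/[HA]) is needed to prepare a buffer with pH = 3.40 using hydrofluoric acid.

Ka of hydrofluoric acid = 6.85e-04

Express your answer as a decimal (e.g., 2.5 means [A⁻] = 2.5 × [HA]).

pKa = -log(6.85e-04) = 3.1643. pH = pKa + log([A⁻]/[HA]), so log([A⁻]/[HA]) = pH − pKa = 3.40 − 3.1643 = 0.2357. [A⁻]/[HA] = 10^(0.2357) = 1.72

[A⁻]/[HA] = 1.72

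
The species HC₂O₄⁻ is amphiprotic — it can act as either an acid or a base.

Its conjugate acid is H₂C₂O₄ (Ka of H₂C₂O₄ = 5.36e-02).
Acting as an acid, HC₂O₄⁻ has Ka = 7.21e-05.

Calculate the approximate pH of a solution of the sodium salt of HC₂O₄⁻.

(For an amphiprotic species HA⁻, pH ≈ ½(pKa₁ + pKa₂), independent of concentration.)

pKa₁ = -log(5.36e-02) = 1.27; pKa₂ = -log(7.21e-05) = 4.14. For an amphiprotic species, pH ≈ ½(pKa₁ + pKa₂) = ½(1.27 + 4.14) = 2.71.

pH = 2.71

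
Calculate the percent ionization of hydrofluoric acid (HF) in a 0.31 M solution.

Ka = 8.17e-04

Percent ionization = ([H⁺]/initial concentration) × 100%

Using Ka equilibrium: x² + Ka×x - Ka×C = 0. Solving: [H⁺] = 1.5511e-02. Percent = (1.5511e-02/0.31) × 100

Percent ionization = 5%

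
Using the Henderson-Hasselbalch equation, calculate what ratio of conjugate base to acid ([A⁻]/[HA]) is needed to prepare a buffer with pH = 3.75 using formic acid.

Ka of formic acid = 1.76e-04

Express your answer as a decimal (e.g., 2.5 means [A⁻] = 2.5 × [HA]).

pKa = -log(1.76e-04) = 3.7545. pH = pKa + log([A⁻]/[HA]), so log([A⁻]/[HA]) = pH − pKa = 3.75 − 3.7545 = -0.0045. [A⁻]/[HA] = 10^(-0.0045) = 0.990

[A⁻]/[HA] = 0.990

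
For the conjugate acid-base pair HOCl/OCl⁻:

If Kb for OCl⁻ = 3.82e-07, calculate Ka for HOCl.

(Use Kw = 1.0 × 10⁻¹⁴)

For a conjugate pair Ka × Kb = Kw, so Ka = Kw/Kb = 1.0 × 10⁻¹⁴ / 3.82e-07 = 2.62e-08.

K_a = 2.62e-08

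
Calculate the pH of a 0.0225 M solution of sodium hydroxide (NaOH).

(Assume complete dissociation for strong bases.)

[OH⁻] = 0.0225 M for strong base. pOH = -log[OH⁻] = 1.65, pH = 14 - pOH

pH = 12.35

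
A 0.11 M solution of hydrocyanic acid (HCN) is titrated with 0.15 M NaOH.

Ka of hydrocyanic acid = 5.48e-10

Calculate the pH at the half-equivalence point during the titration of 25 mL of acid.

At half-equivalence [HA] = [A⁻], so Henderson-Hasselbalch gives pH = pKa = -log(5.48e-10) = 9.26.

pH = pKa = 9.26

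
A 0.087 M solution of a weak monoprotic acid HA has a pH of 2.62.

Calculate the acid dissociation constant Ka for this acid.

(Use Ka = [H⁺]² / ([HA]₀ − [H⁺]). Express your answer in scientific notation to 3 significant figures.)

[H⁺] = 10^(−pH) = 10^(−2.62) = 2.399e-03 M. For HA ⇌ H⁺ + A⁻, Ka = [H⁺][A⁻]/[HA] = [H⁺]² / ([HA]₀ − [H⁺]) = (2.399e-03)² / (0.087 − 2.399e-03) = 6.80e-05.

K_a = 6.80e-05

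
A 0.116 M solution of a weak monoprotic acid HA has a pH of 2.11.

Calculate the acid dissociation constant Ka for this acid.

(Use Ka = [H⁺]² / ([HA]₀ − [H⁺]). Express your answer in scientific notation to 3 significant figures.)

[H⁺] = 10^(−pH) = 10^(−2.11) = 7.762e-03 M. For HA ⇌ H⁺ + A⁻, Ka = [H⁺][A⁻]/[HA] = [H⁺]² / ([HA]₀ − [H⁺]) = (7.762e-03)² / (0.116 − 7.762e-03) = 5.57e-04.

K_a = 5.57e-04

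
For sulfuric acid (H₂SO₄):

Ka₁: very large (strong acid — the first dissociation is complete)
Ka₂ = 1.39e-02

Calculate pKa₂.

pKa₂ = -log(Ka₂) = -log(1.39e-02) = 1.86.

pK_{a2} = 1.86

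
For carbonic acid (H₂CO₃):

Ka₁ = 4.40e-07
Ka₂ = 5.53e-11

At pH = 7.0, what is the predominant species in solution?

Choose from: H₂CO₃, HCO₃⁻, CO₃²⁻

pKa₁ = 6.36, pKa₂ = 10.26. For a polyprotic acid the predominant species crosses at each pKa: below pKa_n the protonated form dominates, above it the deprotonated form does. At pH = 7.0, the predominant species is HCO₃⁻.

HCO₃⁻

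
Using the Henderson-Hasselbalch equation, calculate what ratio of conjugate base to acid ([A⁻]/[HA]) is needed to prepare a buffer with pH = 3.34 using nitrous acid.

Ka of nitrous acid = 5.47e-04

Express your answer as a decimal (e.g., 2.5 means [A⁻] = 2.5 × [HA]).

pKa = -log(5.47e-04) = 3.2620. pH = pKa + log([A⁻]/[HA]), so log([A⁻]/[HA]) = pH − pKa = 3.34 − 3.2620 = 0.0780. [A⁻]/[HA] = 10^(0.0780) = 1.20

[A⁻]/[HA] = 1.20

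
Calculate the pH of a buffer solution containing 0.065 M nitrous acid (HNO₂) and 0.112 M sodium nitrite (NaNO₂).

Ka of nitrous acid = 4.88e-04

pKa = -log(4.88e-04) = 3.31. pH = pKa + log([A⁻]/[HA]) = 3.31 + log(0.112/0.065)

pH = 3.55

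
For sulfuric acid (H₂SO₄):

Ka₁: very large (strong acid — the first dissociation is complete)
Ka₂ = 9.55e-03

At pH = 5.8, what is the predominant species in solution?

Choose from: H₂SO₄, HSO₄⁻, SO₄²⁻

The first dissociation is complete, so H₂SO₄ itself is never the predominant species in water; pKa₂ = -log(9.55e-03) = 2.02. For a polyprotic acid the predominant species crosses at each pKa: below pKa_n the protonated form dominates, above it the deprotonated form does. At pH = 5.8, the predominant species is SO₄²⁻.

SO₄²⁻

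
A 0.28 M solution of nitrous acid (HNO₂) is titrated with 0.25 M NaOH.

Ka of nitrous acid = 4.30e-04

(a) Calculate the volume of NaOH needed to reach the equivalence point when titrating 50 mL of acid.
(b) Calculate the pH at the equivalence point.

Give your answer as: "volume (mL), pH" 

moles acid = 0.28 × 50/1000 = 0.014 mol; V_base = moles/0.25 × 1000 = 56.0 mL. At equivalence only the conjugate base is present: [A⁻] = 0.014/0.106 = 1.3208e-01 M. Kb = Kw/Ka = 2.33e-11; [OH⁻] = √(Kb × [A⁻]) = 1.7526e-06; pOH = 5.76; pH = 14 - pOH = 8.24.

V = 56.0 mL, pH = 8.24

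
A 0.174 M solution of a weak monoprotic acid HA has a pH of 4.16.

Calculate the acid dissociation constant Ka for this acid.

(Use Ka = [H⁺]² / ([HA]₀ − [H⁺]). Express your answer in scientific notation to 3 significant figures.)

[H⁺] = 10^(−pH) = 10^(−4.16) = 6.918e-05 M. For HA ⇌ H⁺ + A⁻, Ka = [H⁺][A⁻]/[HA] = [H⁺]² / ([HA]₀ − [H⁺]) = (6.918e-05)² / (0.174 − 6.918e-05) = 2.75e-08.

K_a = 2.75e-08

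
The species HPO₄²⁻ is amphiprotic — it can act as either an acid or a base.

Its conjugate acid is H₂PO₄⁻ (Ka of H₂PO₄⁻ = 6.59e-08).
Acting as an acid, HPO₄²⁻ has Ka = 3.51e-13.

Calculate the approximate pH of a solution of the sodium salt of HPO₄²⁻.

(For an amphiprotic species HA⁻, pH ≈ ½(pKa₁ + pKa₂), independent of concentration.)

pKa₁ = -log(6.59e-08) = 7.18; pKa₂ = -log(3.51e-13) = 12.45. For an amphiprotic species, pH ≈ ½(pKa₁ + pKa₂) = ½(7.18 + 12.45) = 9.82.

pH = 9.82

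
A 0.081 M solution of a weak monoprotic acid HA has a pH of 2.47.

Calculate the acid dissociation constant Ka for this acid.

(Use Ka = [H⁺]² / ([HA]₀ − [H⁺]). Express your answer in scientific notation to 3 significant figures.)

[H⁺] = 10^(−pH) = 10^(−2.47) = 3.388e-03 M. For HA ⇌ H⁺ + A⁻, Ka = [H⁺][A⁻]/[HA] = [H⁺]² / ([HA]₀ − [H⁺]) = (3.388e-03)² / (0.081 − 3.388e-03) = 1.48e-04.

K_a = 1.48e-04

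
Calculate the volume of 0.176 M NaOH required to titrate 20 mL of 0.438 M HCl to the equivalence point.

At equivalence: moles acid = moles base. moles HCl = 0.438 × 20/1000 = 0.00876 mol. V_base = moles / 0.176 × 1000 = 49.8 mL.

V_{base} = 49.8 mL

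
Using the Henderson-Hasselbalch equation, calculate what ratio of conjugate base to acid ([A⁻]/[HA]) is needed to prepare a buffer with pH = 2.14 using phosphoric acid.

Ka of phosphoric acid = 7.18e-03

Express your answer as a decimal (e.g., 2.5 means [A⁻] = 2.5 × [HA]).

pKa = -log(7.18e-03) = 2.1439. pH = pKa + log([A⁻]/[HA]), so log([A⁻]/[HA]) = pH − pKa = 2.14 − 2.1439 = -0.0039. [A⁻]/[HA] = 10^(-0.0039) = 0.991

[A⁻]/[HA] = 0.991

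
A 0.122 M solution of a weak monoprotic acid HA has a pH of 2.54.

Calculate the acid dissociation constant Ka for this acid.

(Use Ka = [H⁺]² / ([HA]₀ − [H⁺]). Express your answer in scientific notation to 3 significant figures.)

[H⁺] = 10^(−pH) = 10^(−2.54) = 2.884e-03 M. For HA ⇌ H⁺ + A⁻, Ka = [H⁺][A⁻]/[HA] = [H⁺]² / ([HA]₀ − [H⁺]) = (2.884e-03)² / (0.122 − 2.884e-03) = 6.98e-05.

K_a = 6.98e-05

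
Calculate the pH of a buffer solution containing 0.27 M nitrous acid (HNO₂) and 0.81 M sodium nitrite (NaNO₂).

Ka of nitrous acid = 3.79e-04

pKa = -log(3.79e-04) = 3.42. pH = pKa + log([A⁻]/[HA]) = 3.42 + log(0.81/0.27)

pH = 3.90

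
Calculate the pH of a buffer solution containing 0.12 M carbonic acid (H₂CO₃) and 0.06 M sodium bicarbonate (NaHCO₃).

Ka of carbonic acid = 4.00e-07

pKa = -log(4.00e-07) = 6.40. pH = pKa + log([A⁻]/[HA]) = 6.40 + log(0.06/0.12)

pH = 6.10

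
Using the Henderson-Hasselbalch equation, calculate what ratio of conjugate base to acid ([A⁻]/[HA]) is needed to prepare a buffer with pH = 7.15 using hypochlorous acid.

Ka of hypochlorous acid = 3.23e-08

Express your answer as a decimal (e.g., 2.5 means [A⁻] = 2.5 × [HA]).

pKa = -log(3.23e-08) = 7.4908. pH = pKa + log([A⁻]/[HA]), so log([A⁻]/[HA]) = pH − pKa = 7.15 − 7.4908 = -0.3408. [A⁻]/[HA] = 10^(-0.3408) = 0.456

[A⁻]/[HA] = 0.456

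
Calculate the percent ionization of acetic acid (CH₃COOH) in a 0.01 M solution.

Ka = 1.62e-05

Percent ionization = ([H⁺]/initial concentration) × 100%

Using Ka equilibrium: x² + Ka×x - Ka×C = 0. Solving: [H⁺] = 3.9447e-04. Percent = (3.9447e-04/0.01) × 100

Percent ionization = 3.94%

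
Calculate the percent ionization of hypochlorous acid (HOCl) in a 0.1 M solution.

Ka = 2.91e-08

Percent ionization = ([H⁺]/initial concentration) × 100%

Using Ka equilibrium: x² + Ka×x - Ka×C = 0. Solving: [H⁺] = 5.3930e-05. Percent = (5.3930e-05/0.1) × 100

Percent ionization = 0.0539%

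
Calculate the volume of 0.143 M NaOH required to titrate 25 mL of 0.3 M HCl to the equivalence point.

At equivalence: moles acid = moles base. moles HCl = 0.3 × 25/1000 = 0.0075 mol. V_base = moles / 0.143 × 1000 = 52.4 mL.

V_{base} = 52.4 mL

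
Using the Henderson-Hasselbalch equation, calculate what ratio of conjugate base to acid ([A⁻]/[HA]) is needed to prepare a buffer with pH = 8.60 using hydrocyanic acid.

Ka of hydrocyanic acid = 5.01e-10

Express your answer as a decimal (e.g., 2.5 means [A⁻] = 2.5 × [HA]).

pKa = -log(5.01e-10) = 9.3002. pH = pKa + log([A⁻]/[HA]), so log([A⁻]/[HA]) = pH − pKa = 8.60 − 9.3002 = -0.7002. [A⁻]/[HA] = 10^(-0.7002) = 0.199

[A⁻]/[HA] = 0.199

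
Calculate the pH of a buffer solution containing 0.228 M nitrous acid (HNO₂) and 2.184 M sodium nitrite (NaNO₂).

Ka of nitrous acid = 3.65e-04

pKa = -log(3.65e-04) = 3.44. pH = pKa + log([A⁻]/[HA]) = 3.44 + log(2.184/0.228)

pH = 4.42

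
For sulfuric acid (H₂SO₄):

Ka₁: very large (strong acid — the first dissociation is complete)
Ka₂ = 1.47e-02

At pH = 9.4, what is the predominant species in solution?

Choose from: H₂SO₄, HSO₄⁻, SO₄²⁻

The first dissociation is complete, so H₂SO₄ itself is never the predominant species in water; pKa₂ = -log(1.47e-02) = 1.83. For a polyprotic acid the predominant species crosses at each pKa: below pKa_n the protonated form dominates, above it the deprotonated form does. At pH = 9.4, the predominant species is SO₄²⁻.

SO₄²⁻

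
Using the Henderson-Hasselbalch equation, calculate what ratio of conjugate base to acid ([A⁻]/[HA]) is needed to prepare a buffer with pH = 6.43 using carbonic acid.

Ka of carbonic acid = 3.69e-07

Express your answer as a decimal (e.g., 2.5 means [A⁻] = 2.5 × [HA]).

pKa = -log(3.69e-07) = 6.4330. pH = pKa + log([A⁻]/[HA]), so log([A⁻]/[HA]) = pH − pKa = 6.43 − 6.4330 = -0.0030. [A⁻]/[HA] = 10^(-0.0030) = 0.993

[A⁻]/[HA] = 0.993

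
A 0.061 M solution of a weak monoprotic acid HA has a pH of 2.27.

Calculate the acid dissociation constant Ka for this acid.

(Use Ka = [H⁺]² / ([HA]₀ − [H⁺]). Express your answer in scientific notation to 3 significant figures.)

[H⁺] = 10^(−pH) = 10^(−2.27) = 5.370e-03 M. For HA ⇌ H⁺ + A⁻, Ka = [H⁺][A⁻]/[HA] = [H⁺]² / ([HA]₀ − [H⁺]) = (5.370e-03)² / (0.061 − 5.370e-03) = 5.18e-04.

K_a = 5.18e-04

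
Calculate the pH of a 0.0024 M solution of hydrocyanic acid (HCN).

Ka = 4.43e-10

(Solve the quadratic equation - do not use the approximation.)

x² + Ka×x - Ka×C = 0. Using quadratic formula: [H⁺] = 1.0309e-06

pH = 5.99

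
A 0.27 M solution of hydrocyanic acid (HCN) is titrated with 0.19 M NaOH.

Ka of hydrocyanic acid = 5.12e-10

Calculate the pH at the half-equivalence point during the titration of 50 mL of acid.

At half-equivalence [HA] = [A⁻], so Henderson-Hasselbalch gives pH = pKa = -log(5.12e-10) = 9.29.

pH = pKa = 9.29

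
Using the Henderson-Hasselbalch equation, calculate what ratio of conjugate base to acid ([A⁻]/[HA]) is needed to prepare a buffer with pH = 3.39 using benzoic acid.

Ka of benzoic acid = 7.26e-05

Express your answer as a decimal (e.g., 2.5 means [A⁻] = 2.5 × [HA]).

pKa = -log(7.26e-05) = 4.1391. pH = pKa + log([A⁻]/[HA]), so log([A⁻]/[HA]) = pH − pKa = 3.39 − 4.1391 = -0.7491. [A⁻]/[HA] = 10^(-0.7491) = 0.178

[A⁻]/[HA] = 0.178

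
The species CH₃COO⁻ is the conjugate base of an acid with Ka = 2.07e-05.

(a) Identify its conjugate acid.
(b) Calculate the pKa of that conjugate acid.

(a) The conjugate acid is formed by adding one H⁺ to CH₃COO⁻, giving CH₃COOH. (b) pKa = -log(Ka) = -log(2.07e-05) = 4.68.

Conjugate acid: CH₃COOH; pK_a = 4.68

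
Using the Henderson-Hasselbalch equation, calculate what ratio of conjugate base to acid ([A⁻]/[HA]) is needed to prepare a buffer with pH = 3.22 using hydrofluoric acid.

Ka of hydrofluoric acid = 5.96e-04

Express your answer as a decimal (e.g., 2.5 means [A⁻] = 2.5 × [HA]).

pKa = -log(5.96e-04) = 3.2248. pH = pKa + log([A⁻]/[HA]), so log([A⁻]/[HA]) = pH − pKa = 3.22 − 3.2248 = -0.0048. [A⁻]/[HA] = 10^(-0.0048) = 0.989

[A⁻]/[HA] = 0.989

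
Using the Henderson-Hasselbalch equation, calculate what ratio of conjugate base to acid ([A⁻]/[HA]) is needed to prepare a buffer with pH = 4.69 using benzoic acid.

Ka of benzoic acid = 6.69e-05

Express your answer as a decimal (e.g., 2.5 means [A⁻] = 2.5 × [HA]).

pKa = -log(6.69e-05) = 4.1746. pH = pKa + log([A⁻]/[HA]), so log([A⁻]/[HA]) = pH − pKa = 4.69 − 4.1746 = 0.5154. [A⁻]/[HA] = 10^(0.5154) = 3.28

[A⁻]/[HA] = 3.28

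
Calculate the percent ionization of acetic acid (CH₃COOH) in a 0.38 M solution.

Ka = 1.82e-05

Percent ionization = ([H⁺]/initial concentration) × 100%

Using Ka equilibrium: x² + Ka×x - Ka×C = 0. Solving: [H⁺] = 2.6207e-03. Percent = (2.6207e-03/0.38) × 100

Percent ionization = 0.69%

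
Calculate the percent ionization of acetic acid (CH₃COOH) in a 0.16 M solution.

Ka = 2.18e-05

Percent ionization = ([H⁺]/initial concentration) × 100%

Using Ka equilibrium: x² + Ka×x - Ka×C = 0. Solving: [H⁺] = 1.8568e-03. Percent = (1.8568e-03/0.16) × 100

Percent ionization = 1.16%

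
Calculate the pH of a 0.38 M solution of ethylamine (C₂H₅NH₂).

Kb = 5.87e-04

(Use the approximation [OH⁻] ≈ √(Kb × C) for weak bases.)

[OH⁻] = √(Kb × C) = √(5.87e-04 × 0.38) = 1.4935e-02. pOH = 1.83, pH = 14 - pOH

pH = 12.17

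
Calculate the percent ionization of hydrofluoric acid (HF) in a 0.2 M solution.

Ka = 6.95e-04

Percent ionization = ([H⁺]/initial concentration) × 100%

Using Ka equilibrium: x² + Ka×x - Ka×C = 0. Solving: [H⁺] = 1.1447e-02. Percent = (1.1447e-02/0.2) × 100

Percent ionization = 5.72%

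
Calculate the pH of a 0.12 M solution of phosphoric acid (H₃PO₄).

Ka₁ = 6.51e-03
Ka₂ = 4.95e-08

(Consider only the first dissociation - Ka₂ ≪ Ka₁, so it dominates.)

First dissociation dominates. From Ka₁ = [H⁺][HA⁻]/[H₂A], x² + Ka₁·x − Ka₁·C = 0 with C = 0.12 M and Ka₁ = 6.51e-03. Solving: [H⁺] = (−Ka₁ + √(Ka₁² + 4·Ka₁·C)) / 2 = 2.4884e-02 M. pH = -log(2.4884e-02) = 1.60.

pH = 1.60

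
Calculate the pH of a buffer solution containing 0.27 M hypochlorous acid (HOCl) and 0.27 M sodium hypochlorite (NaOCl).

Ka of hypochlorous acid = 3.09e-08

pKa = -log(3.09e-08) = 7.51. pH = pKa + log([A⁻]/[HA]) = 7.51 + log(0.27/0.27)

pH = 7.51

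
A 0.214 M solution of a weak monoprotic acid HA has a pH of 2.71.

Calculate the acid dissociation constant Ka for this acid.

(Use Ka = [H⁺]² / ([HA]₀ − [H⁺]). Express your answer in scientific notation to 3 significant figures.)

[H⁺] = 10^(−pH) = 10^(−2.71) = 1.950e-03 M. For HA ⇌ H⁺ + A⁻, Ka = [H⁺][A⁻]/[HA] = [H⁺]² / ([HA]₀ − [H⁺]) = (1.950e-03)² / (0.214 − 1.950e-03) = 1.79e-05.

K_a = 1.79e-05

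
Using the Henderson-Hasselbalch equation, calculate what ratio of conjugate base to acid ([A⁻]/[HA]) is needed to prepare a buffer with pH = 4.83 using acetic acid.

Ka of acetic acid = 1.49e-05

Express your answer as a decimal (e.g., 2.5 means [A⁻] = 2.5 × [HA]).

pKa = -log(1.49e-05) = 4.8268. pH = pKa + log([A⁻]/[HA]), so log([A⁻]/[HA]) = pH − pKa = 4.83 − 4.8268 = 0.0032. [A⁻]/[HA] = 10^(0.0032) = 1.01

[A⁻]/[HA] = 1.01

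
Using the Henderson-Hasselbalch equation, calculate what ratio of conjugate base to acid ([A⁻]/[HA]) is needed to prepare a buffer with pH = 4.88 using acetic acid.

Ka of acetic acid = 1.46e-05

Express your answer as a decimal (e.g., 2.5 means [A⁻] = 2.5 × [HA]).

pKa = -log(1.46e-05) = 4.8356. pH = pKa + log([A⁻]/[HA]), so log([A⁻]/[HA]) = pH − pKa = 4.88 − 4.8356 = 0.0444. [A⁻]/[HA] = 10^(0.0444) = 1.11

[A⁻]/[HA] = 1.11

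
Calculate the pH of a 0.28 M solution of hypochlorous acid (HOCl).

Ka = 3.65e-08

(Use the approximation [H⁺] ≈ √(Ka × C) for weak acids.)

[H⁺] = √(Ka × C) = √(3.65e-08 × 0.28) = 1.0109e-04. pH = -log(1.0109e-04)

pH = 4.00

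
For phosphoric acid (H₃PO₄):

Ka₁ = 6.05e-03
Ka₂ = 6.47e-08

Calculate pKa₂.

pKa₂ = -log(Ka₂) = -log(6.47e-08) = 7.19.

pK_{a2} = 7.19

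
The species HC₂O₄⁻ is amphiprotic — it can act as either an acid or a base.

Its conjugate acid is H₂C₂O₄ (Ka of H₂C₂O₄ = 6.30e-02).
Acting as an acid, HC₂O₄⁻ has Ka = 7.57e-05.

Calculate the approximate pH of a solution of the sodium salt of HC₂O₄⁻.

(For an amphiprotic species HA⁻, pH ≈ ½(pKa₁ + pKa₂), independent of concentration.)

pKa₁ = -log(6.30e-02) = 1.20; pKa₂ = -log(7.57e-05) = 4.12. For an amphiprotic species, pH ≈ ½(pKa₁ + pKa₂) = ½(1.20 + 4.12) = 2.66.

pH = 2.66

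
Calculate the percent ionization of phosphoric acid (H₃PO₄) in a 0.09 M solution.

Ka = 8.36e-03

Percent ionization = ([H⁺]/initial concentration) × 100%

Using Ka equilibrium: x² + Ka×x - Ka×C = 0. Solving: [H⁺] = 2.3567e-02. Percent = (2.3567e-02/0.09) × 100

Percent ionization = 26.2%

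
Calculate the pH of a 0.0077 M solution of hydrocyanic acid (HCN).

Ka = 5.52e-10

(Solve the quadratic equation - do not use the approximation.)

x² + Ka×x - Ka×C = 0. Using quadratic formula: [H⁺] = 2.0614e-06

pH = 5.69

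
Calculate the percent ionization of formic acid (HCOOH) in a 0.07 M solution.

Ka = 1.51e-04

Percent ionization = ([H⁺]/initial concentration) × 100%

Using Ka equilibrium: x² + Ka×x - Ka×C = 0. Solving: [H⁺] = 3.1765e-03. Percent = (3.1765e-03/0.07) × 100

Percent ionization = 4.54%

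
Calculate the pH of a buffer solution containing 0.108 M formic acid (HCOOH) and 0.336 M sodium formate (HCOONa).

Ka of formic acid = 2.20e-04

pKa = -log(2.20e-04) = 3.66. pH = pKa + log([A⁻]/[HA]) = 3.66 + log(0.336/0.108)

pH = 4.15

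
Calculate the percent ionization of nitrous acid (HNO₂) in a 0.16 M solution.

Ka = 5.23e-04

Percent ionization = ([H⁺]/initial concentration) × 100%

Using Ka equilibrium: x² + Ka×x - Ka×C = 0. Solving: [H⁺] = 8.8899e-03. Percent = (8.8899e-03/0.16) × 100

Percent ionization = 5.56%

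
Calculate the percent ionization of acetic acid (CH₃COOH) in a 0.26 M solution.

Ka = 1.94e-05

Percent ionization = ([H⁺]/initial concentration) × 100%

Using Ka equilibrium: x² + Ka×x - Ka×C = 0. Solving: [H⁺] = 2.2362e-03. Percent = (2.2362e-03/0.26) × 100

Percent ionization = 0.86%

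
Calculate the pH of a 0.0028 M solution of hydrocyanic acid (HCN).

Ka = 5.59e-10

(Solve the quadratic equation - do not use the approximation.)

x² + Ka×x - Ka×C = 0. Using quadratic formula: [H⁺] = 1.2508e-06

pH = 5.90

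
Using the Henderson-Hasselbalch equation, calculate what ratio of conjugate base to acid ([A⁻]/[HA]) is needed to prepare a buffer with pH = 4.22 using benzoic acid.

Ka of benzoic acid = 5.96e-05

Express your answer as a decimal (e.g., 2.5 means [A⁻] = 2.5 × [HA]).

pKa = -log(5.96e-05) = 4.2248. pH = pKa + log([A⁻]/[HA]), so log([A⁻]/[HA]) = pH − pKa = 4.22 − 4.2248 = -0.0048. [A⁻]/[HA] = 10^(-0.0048) = 0.989

[A⁻]/[HA] = 0.989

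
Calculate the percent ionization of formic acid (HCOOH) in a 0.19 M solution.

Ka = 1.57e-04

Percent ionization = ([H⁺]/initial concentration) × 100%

Using Ka equilibrium: x² + Ka×x - Ka×C = 0. Solving: [H⁺] = 5.3837e-03. Percent = (5.3837e-03/0.19) × 100

Percent ionization = 2.83%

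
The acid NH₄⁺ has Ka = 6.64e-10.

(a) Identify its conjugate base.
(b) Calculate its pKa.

(a) The conjugate base is formed by removing one H⁺ from NH₄⁺, giving NH₃. (b) pKa = -log(Ka) = -log(6.64e-10) = 9.18.

Conjugate base: NH₃; pK_a = 9.18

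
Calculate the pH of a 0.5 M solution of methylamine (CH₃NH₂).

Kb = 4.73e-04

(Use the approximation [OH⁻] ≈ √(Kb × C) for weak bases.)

[OH⁻] = √(Kb × C) = √(4.73e-04 × 0.5) = 1.5379e-02. pOH = 1.81, pH = 14 - pOH

pH = 12.19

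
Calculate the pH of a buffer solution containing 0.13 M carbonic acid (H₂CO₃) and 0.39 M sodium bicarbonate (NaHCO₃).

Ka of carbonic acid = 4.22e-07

pKa = -log(4.22e-07) = 6.37. pH = pKa + log([A⁻]/[HA]) = 6.37 + log(0.39/0.13)

pH = 6.85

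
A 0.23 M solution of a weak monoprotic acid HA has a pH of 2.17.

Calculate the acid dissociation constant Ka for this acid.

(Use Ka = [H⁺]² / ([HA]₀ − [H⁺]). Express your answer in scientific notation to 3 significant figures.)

[H⁺] = 10^(−pH) = 10^(−2.17) = 6.761e-03 M. For HA ⇌ H⁺ + A⁻, Ka = [H⁺][A⁻]/[HA] = [H⁺]² / ([HA]₀ − [H⁺]) = (6.761e-03)² / (0.23 − 6.761e-03) = 2.05e-04.

K_a = 2.05e-04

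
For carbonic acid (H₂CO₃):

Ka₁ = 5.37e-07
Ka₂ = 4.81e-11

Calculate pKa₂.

pKa₂ = -log(Ka₂) = -log(4.81e-11) = 10.32.

pK_{a2} = 10.32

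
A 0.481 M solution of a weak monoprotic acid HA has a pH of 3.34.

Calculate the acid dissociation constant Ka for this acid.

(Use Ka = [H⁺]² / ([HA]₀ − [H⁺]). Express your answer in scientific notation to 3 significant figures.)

[H⁺] = 10^(−pH) = 10^(−3.34) = 4.571e-04 M. For HA ⇌ H⁺ + A⁻, Ka = [H⁺][A⁻]/[HA] = [H⁺]² / ([HA]₀ − [H⁺]) = (4.571e-04)² / (0.481 − 4.571e-04) = 4.35e-07.

K_a = 4.35e-07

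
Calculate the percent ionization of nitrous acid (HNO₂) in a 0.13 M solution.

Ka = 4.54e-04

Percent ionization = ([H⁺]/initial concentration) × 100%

Using Ka equilibrium: x² + Ka×x - Ka×C = 0. Solving: [H⁺] = 7.4588e-03. Percent = (7.4588e-03/0.13) × 100

Percent ionization = 5.74%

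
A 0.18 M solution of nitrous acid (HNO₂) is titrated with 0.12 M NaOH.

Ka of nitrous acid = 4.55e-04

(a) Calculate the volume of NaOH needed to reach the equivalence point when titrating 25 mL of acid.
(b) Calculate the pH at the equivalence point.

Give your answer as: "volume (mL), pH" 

moles acid = 0.18 × 25/1000 = 0.0045 mol; V_base = moles/0.12 × 1000 = 37.5 mL. At equivalence only the conjugate base is present: [A⁻] = 0.0045/0.062 = 7.2000e-02 M. Kb = Kw/Ka = 2.20e-11; [OH⁻] = √(Kb × [A⁻]) = 1.2579e-06; pOH = 5.90; pH = 14 - pOH = 8.10.

V = 37.5 mL, pH = 8.10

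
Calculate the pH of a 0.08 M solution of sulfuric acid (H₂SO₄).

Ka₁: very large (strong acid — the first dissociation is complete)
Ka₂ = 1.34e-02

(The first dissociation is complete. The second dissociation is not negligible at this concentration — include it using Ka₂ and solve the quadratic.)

First dissociation is complete: [H⁺]₀ = [HSO₄⁻]₀ = C = 0.08 M. Second dissociation HSO₄⁻ ⇌ H⁺ + SO₄²⁻: let x = [SO₄²⁻]. Ka₂ = (C + x)·x / (C − x) = 1.34e-02 → x² + (C + Ka₂)·x − Ka₂·C = 0 → x² + 0.09340·x − 1.072e-03 = 0. x = (−0.09340 + √(0.09340² + 4 × 1.072e-03)) / 2 = 1.0334e-02 M. [H⁺] = C + x = 0.08 + 1.0334e-02 = 9.0334e-02 M. pH = -log(9.0334e-02) = 1.04.

pH = 1.04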